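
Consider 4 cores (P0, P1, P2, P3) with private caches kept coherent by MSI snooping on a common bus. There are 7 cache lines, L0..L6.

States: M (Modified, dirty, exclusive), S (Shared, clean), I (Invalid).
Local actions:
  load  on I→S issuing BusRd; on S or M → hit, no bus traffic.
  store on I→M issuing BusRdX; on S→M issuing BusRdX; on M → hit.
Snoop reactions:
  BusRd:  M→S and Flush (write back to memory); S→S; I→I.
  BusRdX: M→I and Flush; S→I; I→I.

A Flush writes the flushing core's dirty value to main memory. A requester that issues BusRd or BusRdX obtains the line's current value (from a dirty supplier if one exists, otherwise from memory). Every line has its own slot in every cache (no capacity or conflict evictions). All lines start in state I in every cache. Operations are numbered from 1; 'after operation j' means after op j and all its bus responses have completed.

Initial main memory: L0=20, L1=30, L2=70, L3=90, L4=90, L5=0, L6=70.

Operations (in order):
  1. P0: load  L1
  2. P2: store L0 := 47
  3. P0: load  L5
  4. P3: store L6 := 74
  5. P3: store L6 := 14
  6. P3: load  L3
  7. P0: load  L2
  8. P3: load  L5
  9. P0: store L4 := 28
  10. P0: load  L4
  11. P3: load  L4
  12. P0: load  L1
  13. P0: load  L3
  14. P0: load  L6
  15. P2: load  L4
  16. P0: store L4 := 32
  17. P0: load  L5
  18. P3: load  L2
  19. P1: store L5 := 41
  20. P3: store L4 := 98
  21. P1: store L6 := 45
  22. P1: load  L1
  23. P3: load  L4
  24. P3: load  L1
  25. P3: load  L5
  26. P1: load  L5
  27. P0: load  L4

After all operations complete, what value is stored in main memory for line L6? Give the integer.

step 1: P0: load  L1  ⟶  SIII  (L1)  txn=BusRd  M[L1]=30
step 2: P2: store L0 := 47  ⟶  IIMI  (L0)  txn=BusRdX  M[L0]=20
step 3: P0: load  L5  ⟶  SIII  (L5)  txn=BusRd  M[L5]=0
step 4: P3: store L6 := 74  ⟶  IIIM  (L6)  txn=BusRdX  M[L6]=70
step 5: P3: store L6 := 14  ⟶  IIIM  (L6)  txn=∅  M[L6]=70
step 6: P3: load  L3  ⟶  IIIS  (L3)  txn=BusRd  M[L3]=90
step 7: P0: load  L2  ⟶  SIII  (L2)  txn=BusRd  M[L2]=70
step 8: P3: load  L5  ⟶  SIIS  (L5)  txn=BusRd  M[L5]=0
step 9: P0: store L4 := 28  ⟶  MIII  (L4)  txn=BusRdX  M[L4]=90
step 10: P0: load  L4  ⟶  MIII  (L4)  txn=∅  M[L4]=90
step 11: P3: load  L4  ⟶  SIIS  (L4)  txn=BusRd+Flush  M[L4]=28
step 12: P0: load  L1  ⟶  SIII  (L1)  txn=∅  M[L1]=30
step 13: P0: load  L3  ⟶  SIIS  (L3)  txn=BusRd  M[L3]=90
step 14: P0: load  L6  ⟶  SIIS  (L6)  txn=BusRd+Flush  M[L6]=14
step 15: P2: load  L4  ⟶  SISS  (L4)  txn=BusRd  M[L4]=28
step 16: P0: store L4 := 32  ⟶  MIII  (L4)  txn=BusRdX  M[L4]=28
step 17: P0: load  L5  ⟶  SIIS  (L5)  txn=∅  M[L5]=0
step 18: P3: load  L2  ⟶  SIIS  (L2)  txn=BusRd  M[L2]=70
step 19: P1: store L5 := 41  ⟶  IMII  (L5)  txn=BusRdX  M[L5]=0
step 20: P3: store L4 := 98  ⟶  IIIM  (L4)  txn=BusRdX+Flush  M[L4]=32
step 21: P1: store L6 := 45  ⟶  IMII  (L6)  txn=BusRdX  M[L6]=14
step 22: P1: load  L1  ⟶  SSII  (L1)  txn=BusRd  M[L1]=30
step 23: P3: load  L4  ⟶  IIIM  (L4)  txn=∅  M[L4]=32
step 24: P3: load  L1  ⟶  SSIS  (L1)  txn=BusRd  M[L1]=30
step 25: P3: load  L5  ⟶  ISIS  (L5)  txn=BusRd+Flush  M[L5]=41
step 26: P1: load  L5  ⟶  ISIS  (L5)  txn=∅  M[L5]=41
step 27: P0: load  L4  ⟶  SIIS  (L4)  txn=BusRd+Flush  M[L4]=98

memory[L6] = 14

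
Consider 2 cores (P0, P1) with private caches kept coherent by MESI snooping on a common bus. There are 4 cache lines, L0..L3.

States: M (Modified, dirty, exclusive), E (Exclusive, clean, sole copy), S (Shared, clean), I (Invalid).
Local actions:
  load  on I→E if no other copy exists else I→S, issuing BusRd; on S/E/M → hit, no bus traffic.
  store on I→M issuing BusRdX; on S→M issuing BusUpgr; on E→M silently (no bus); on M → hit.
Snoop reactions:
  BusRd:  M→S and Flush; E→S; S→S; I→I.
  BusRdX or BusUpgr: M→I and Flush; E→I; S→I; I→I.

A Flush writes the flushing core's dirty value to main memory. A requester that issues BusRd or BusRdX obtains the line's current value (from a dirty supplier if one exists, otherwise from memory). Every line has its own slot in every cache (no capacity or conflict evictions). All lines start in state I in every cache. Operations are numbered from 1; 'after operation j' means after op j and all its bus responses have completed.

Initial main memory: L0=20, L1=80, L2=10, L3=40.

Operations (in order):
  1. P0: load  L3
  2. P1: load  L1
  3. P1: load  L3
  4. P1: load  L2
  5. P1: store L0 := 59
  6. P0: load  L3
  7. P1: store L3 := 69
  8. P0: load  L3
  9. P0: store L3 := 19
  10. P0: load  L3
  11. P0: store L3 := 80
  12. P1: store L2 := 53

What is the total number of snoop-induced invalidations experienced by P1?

1. P0: load  L3  bus=[BusRd]  L3: P0=E P1=I  mem[L3]=40
2. P1: load  L1  bus=[BusRd]  L1: P0=I P1=E  mem[L1]=80
3. P1: load  L3  bus=[BusRd]  L3: P0=S P1=S  mem[L3]=40
4. P1: load  L2  bus=[BusRd]  L2: P0=I P1=E  mem[L2]=10
5. P1: store L0 := 59  bus=[BusRdX]  L0: P0=I P1=M  mem[L0]=20
6. P0: load  L3  bus=[-]  L3: P0=S P1=S  mem[L3]=40
7. P1: store L3 := 69  bus=[BusUpgr]  L3: P0=I P1=M  mem[L3]=40
8. P0: load  L3  bus=[BusRd,Flush]  L3: P0=S P1=S  mem[L3]=69
9. P0: store L3 := 19  bus=[BusUpgr]  L3: P0=M P1=I  mem[L3]=69
10. P0: load  L3  bus=[-]  L3: P0=M P1=I  mem[L3]=69
11. P0: store L3 := 80  bus=[-]  L3: P0=M P1=I  mem[L3]=69
12. P1: store L2 := 53  bus=[-]  L2: P0=I P1=M  mem[L2]=10

invalidations = 1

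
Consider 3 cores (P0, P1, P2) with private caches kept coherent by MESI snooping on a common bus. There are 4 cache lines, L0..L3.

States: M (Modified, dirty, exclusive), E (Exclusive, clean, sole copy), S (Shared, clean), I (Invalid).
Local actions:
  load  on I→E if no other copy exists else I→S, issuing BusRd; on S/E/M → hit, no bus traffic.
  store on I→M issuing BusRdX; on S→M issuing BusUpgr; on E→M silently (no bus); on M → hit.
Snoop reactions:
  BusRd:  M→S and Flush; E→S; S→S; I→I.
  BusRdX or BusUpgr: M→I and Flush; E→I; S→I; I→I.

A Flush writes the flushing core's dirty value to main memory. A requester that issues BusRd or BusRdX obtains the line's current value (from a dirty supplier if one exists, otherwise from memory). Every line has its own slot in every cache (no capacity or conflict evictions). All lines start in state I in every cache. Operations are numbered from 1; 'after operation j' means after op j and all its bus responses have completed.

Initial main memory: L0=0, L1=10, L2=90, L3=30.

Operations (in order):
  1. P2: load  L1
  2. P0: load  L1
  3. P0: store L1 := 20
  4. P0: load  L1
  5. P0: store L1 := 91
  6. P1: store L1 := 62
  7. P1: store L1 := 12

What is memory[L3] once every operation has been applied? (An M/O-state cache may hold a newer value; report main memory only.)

[1] P2: load  L1 | P0:I, P1:I, P2:E(10) | bus: BusRd
[2] P0: load  L1 | P0:S(10), P1:I, P2:S(10) | bus: BusRd
[3] P0: store L1 := 20 | P0:M(20), P1:I, P2:I | bus: BusUpgr
[4] P0: load  L1 | P0:M(20), P1:I, P2:I | bus: none
[5] P0: store L1 := 91 | P0:M(91), P1:I, P2:I | bus: none
[6] P1: store L1 := 62 | P0:I, P1:M(62), P2:I | bus: BusRdX,Flush
[7] P1: store L1 := 12 | P0:I, P1:M(12), P2:I | bus: none

memory[L3] = 30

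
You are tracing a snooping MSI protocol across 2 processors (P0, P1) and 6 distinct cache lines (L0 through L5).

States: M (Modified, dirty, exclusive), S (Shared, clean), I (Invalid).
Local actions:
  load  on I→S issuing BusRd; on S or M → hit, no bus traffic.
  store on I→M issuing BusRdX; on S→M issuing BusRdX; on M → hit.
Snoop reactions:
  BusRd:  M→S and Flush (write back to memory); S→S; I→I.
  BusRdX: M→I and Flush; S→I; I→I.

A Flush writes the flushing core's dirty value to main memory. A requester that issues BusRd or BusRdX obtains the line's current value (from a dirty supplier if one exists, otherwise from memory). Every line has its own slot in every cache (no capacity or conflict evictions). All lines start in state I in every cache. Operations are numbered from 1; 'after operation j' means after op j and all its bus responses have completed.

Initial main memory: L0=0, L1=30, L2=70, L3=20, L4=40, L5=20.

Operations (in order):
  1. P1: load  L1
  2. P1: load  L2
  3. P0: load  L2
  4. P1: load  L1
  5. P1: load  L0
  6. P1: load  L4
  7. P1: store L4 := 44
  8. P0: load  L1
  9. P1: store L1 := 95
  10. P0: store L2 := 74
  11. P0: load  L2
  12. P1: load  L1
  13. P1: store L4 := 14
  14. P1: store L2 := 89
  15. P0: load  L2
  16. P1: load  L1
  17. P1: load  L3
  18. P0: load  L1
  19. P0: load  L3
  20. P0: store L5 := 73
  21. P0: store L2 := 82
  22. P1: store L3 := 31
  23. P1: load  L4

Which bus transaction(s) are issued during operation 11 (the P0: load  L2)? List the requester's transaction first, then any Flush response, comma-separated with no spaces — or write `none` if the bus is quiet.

bus = none

  op1 P1: load  L1 → I/S on L1; bus BusRd; mem=30
  op2 P1: load  L2 → I/S on L2; bus BusRd; mem=70
  op3 P0: load  L2 → S/S on L2; bus BusRd; mem=70
  op4 P1: load  L1 → I/S on L1; bus (none); mem=30
  op5 P1: load  L0 → I/S on L0; bus BusRd; mem=0
  op6 P1: load  L4 → I/S on L4; bus BusRd; mem=40
  op7 P1: store L4 := 44 → I/M on L4; bus BusRdX; mem=40
  op8 P0: load  L1 → S/S on L1; bus BusRd; mem=30
  op9 P1: store L1 := 95 → I/M on L1; bus BusRdX; mem=30
  op10 P0: store L2 := 74 → M/I on L2; bus BusRdX; mem=70
  op11 P0: load  L2 → M/I on L2; bus (none); mem=70
  op12 P1: load  L1 → I/M on L1; bus (none); mem=30
  op13 P1: store L4 := 14 → I/M on L4; bus (none); mem=40
  op14 P1: store L2 := 89 → I/M on L2; bus BusRdX Flush; mem=74
  op15 P0: load  L2 → S/S on L2; bus BusRd Flush; mem=89
  op16 P1: load  L1 → I/M on L1; bus (none); mem=30
  op17 P1: load  L3 → I/S on L3; bus BusRd; mem=20
  op18 P0: load  L1 → S/S on L1; bus BusRd Flush; mem=95
  op19 P0: load  L3 → S/S on L3; bus BusRd; mem=20
  op20 P0: store L5 := 73 → M/I on L5; bus BusRdX; mem=20
  op21 P0: store L2 := 82 → M/I on L2; bus BusRdX; mem=89
  op22 P1: store L3 := 31 → I/M on L3; bus BusRdX; mem=20
  op23 P1: load  L4 → I/M on L4; bus (none); mem=40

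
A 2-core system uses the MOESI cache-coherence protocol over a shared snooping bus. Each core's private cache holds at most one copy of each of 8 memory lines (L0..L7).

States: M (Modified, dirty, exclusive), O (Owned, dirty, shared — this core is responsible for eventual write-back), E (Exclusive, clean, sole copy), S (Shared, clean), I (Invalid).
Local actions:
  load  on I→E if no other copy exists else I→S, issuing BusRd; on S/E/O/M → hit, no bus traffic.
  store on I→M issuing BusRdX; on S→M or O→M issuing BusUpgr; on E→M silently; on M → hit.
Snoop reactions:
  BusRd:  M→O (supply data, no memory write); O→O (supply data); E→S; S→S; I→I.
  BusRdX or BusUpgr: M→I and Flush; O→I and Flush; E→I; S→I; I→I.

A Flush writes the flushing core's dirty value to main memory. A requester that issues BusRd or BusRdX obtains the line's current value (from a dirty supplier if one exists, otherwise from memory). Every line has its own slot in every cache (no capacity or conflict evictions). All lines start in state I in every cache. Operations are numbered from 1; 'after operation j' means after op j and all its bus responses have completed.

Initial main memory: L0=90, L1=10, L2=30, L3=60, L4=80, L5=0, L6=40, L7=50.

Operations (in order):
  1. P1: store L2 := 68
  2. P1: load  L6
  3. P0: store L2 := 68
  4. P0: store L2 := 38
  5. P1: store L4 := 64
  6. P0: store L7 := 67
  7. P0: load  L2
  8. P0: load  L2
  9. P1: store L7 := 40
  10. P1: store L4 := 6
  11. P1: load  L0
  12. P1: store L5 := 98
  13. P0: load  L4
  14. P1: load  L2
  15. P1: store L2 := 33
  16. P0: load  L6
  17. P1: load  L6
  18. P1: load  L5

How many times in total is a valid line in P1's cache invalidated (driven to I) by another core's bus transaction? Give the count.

invalidations = 1

[1] P1: store L2 := 68 | P0:I, P1:M(68) | bus: BusRdX
[2] P1: load  L6 | P0:I, P1:E(40) | bus: BusRd
[3] P0: store L2 := 68 | P0:M(68), P1:I | bus: BusRdX,Flush
[4] P0: store L2 := 38 | P0:M(38), P1:I | bus: none
[5] P1: store L4 := 64 | P0:I, P1:M(64) | bus: BusRdX
[6] P0: store L7 := 67 | P0:M(67), P1:I | bus: BusRdX
[7] P0: load  L2 | P0:M(38), P1:I | bus: none
[8] P0: load  L2 | P0:M(38), P1:I | bus: none
[9] P1: store L7 := 40 | P0:I, P1:M(40) | bus: BusRdX,Flush
[10] P1: store L4 := 6 | P0:I, P1:M(6) | bus: none
[11] P1: load  L0 | P0:I, P1:E(90) | bus: BusRd
[12] P1: store L5 := 98 | P0:I, P1:M(98) | bus: BusRdX
[13] P0: load  L4 | P0:S(6), P1:O(6) | bus: BusRd
[14] P1: load  L2 | P0:O(38), P1:S(38) | bus: BusRd
[15] P1: store L2 := 33 | P0:I, P1:M(33) | bus: BusUpgr,Flush
[16] P0: load  L6 | P0:S(40), P1:S(40) | bus: BusRd
[17] P1: load  L6 | P0:S(40), P1:S(40) | bus: none
[18] P1: load  L5 | P0:I, P1:M(98) | bus: none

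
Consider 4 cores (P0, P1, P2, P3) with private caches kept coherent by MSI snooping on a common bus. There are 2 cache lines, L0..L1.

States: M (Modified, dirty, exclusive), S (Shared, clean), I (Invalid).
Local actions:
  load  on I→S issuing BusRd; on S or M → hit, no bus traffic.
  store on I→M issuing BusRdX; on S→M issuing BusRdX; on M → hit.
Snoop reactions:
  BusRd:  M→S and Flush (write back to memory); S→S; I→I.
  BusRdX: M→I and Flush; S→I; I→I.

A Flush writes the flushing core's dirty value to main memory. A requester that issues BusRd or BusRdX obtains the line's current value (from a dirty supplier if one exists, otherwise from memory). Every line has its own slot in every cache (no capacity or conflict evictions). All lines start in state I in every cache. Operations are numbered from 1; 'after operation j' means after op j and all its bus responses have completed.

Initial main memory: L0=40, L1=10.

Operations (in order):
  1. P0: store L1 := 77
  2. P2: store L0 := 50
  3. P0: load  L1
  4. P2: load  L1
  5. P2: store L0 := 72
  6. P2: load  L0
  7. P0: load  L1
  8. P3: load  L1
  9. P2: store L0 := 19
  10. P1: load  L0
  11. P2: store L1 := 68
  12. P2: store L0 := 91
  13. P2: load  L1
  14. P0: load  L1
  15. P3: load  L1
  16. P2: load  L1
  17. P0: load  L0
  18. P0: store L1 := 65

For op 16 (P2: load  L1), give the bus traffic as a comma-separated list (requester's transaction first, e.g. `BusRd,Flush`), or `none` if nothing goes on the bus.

step 1: P0: store L1 := 77  ⟶  MIII  (L1)  txn=BusRdX  M[L1]=10
step 2: P2: store L0 := 50  ⟶  IIMI  (L0)  txn=BusRdX  M[L0]=40
step 3: P0: load  L1  ⟶  MIII  (L1)  txn=∅  M[L1]=10
step 4: P2: load  L1  ⟶  SISI  (L1)  txn=BusRd+Flush  M[L1]=77
step 5: P2: store L0 := 72  ⟶  IIMI  (L0)  txn=∅  M[L0]=40
step 6: P2: load  L0  ⟶  IIMI  (L0)  txn=∅  M[L0]=40
step 7: P0: load  L1  ⟶  SISI  (L1)  txn=∅  M[L1]=77
step 8: P3: load  L1  ⟶  SISS  (L1)  txn=BusRd  M[L1]=77
step 9: P2: store L0 := 19  ⟶  IIMI  (L0)  txn=∅  M[L0]=40
step 10: P1: load  L0  ⟶  ISSI  (L0)  txn=BusRd+Flush  M[L0]=19
step 11: P2: store L1 := 68  ⟶  IIMI  (L1)  txn=BusRdX  M[L1]=77
step 12: P2: store L0 := 91  ⟶  IIMI  (L0)  txn=BusRdX  M[L0]=19
step 13: P2: load  L1  ⟶  IIMI  (L1)  txn=∅  M[L1]=77
step 14: P0: load  L1  ⟶  SISI  (L1)  txn=BusRd+Flush  M[L1]=68
step 15: P3: load  L1  ⟶  SISS  (L1)  txn=BusRd  M[L1]=68
step 16: P2: load  L1  ⟶  SISS  (L1)  txn=∅  M[L1]=68
step 17: P0: load  L0  ⟶  SISI  (L0)  txn=BusRd+Flush  M[L0]=91
step 18: P0: store L1 := 65  ⟶  MIII  (L1)  txn=BusRdX  M[L1]=68

bus = none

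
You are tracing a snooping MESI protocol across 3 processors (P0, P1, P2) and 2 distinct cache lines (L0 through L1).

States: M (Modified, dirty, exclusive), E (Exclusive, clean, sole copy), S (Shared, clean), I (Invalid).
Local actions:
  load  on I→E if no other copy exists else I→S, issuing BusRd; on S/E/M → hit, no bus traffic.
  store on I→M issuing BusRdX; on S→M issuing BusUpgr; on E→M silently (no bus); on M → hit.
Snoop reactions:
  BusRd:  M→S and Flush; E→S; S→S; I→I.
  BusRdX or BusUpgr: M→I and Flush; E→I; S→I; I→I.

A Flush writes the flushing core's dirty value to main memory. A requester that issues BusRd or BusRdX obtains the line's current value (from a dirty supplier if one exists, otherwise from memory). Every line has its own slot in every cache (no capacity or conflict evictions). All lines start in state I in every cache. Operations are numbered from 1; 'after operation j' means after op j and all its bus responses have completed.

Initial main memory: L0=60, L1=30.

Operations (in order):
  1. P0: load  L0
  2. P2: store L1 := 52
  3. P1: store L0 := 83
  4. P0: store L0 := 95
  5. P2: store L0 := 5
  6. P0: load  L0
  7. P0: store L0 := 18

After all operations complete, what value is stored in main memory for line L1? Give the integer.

[1] P0: load  L0 | P0:E(60), P1:I, P2:I | bus: BusRd
[2] P2: store L1 := 52 | P0:I, P1:I, P2:M(52) | bus: BusRdX
[3] P1: store L0 := 83 | P0:I, P1:M(83), P2:I | bus: BusRdX
[4] P0: store L0 := 95 | P0:M(95), P1:I, P2:I | bus: BusRdX,Flush
[5] P2: store L0 := 5 | P0:I, P1:I, P2:M(5) | bus: BusRdX,Flush
[6] P0: load  L0 | P0:S(5), P1:I, P2:S(5) | bus: BusRd,Flush
[7] P0: store L0 := 18 | P0:M(18), P1:I, P2:I | bus: BusUpgr

memory[L1] = 30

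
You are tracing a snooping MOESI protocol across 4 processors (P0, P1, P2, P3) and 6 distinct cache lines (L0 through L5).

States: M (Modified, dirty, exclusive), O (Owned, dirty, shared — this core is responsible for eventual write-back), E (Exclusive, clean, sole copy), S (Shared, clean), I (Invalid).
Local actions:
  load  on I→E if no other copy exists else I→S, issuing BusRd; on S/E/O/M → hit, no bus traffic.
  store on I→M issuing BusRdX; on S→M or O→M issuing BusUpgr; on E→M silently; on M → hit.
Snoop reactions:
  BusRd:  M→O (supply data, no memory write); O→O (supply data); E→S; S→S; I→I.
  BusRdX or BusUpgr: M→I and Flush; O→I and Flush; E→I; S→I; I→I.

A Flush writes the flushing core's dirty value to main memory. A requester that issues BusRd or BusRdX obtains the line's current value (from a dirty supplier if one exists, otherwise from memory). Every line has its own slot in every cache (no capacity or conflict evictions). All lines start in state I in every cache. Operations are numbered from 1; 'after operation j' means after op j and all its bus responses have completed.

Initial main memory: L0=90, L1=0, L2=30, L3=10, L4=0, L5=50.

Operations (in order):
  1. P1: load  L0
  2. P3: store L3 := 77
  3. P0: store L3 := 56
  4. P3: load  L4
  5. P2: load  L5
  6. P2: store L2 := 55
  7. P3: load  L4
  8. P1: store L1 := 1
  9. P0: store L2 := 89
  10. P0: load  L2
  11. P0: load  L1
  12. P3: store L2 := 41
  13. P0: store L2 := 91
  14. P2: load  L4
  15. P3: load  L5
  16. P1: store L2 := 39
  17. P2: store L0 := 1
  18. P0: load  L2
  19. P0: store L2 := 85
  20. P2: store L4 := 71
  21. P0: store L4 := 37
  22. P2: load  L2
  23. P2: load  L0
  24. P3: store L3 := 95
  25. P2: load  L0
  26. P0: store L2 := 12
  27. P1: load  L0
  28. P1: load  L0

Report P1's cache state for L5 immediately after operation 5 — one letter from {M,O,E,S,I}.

state = I

  op1 P1: load  L0 → I/E/I/I on L0; bus BusRd; mem=90
  op2 P3: store L3 := 77 → I/I/I/M on L3; bus BusRdX; mem=10
  op3 P0: store L3 := 56 → M/I/I/I on L3; bus BusRdX Flush; mem=77
  op4 P3: load  L4 → I/I/I/E on L4; bus BusRd; mem=0
  op5 P2: load  L5 → I/I/E/I on L5; bus BusRd; mem=50
  op6 P2: store L2 := 55 → I/I/M/I on L2; bus BusRdX; mem=30
  op7 P3: load  L4 → I/I/I/E on L4; bus (none); mem=0
  op8 P1: store L1 := 1 → I/M/I/I on L1; bus BusRdX; mem=0
  op9 P0: store L2 := 89 → M/I/I/I on L2; bus BusRdX Flush; mem=55
  op10 P0: load  L2 → M/I/I/I on L2; bus (none); mem=55
  op11 P0: load  L1 → S/O/I/I on L1; bus BusRd; mem=0
  op12 P3: store L2 := 41 → I/I/I/M on L2; bus BusRdX Flush; mem=89
  op13 P0: store L2 := 91 → M/I/I/I on L2; bus BusRdX Flush; mem=41
  op14 P2: load  L4 → I/I/S/S on L4; bus BusRd; mem=0
  op15 P3: load  L5 → I/I/S/S on L5; bus BusRd; mem=50
  op16 P1: store L2 := 39 → I/M/I/I on L2; bus BusRdX Flush; mem=91
  op17 P2: store L0 := 1 → I/I/M/I on L0; bus BusRdX; mem=90
  op18 P0: load  L2 → S/O/I/I on L2; bus BusRd; mem=91
  op19 P0: store L2 := 85 → M/I/I/I on L2; bus BusUpgr Flush; mem=39
  op20 P2: store L4 := 71 → I/I/M/I on L4; bus BusUpgr; mem=0
  op21 P0: store L4 := 37 → M/I/I/I on L4; bus BusRdX Flush; mem=71
  op22 P2: load  L2 → O/I/S/I on L2; bus BusRd; mem=39
  op23 P2: load  L0 → I/I/M/I on L0; bus (none); mem=90
  op24 P3: store L3 := 95 → I/I/I/M on L3; bus BusRdX Flush; mem=56
  op25 P2: load  L0 → I/I/M/I on L0; bus (none); mem=90
  op26 P0: store L2 := 12 → M/I/I/I on L2; bus BusUpgr; mem=39
  op27 P1: load  L0 → I/S/O/I on L0; bus BusRd; mem=90
  op28 P1: load  L0 → I/S/O/I on L0; bus (none); mem=90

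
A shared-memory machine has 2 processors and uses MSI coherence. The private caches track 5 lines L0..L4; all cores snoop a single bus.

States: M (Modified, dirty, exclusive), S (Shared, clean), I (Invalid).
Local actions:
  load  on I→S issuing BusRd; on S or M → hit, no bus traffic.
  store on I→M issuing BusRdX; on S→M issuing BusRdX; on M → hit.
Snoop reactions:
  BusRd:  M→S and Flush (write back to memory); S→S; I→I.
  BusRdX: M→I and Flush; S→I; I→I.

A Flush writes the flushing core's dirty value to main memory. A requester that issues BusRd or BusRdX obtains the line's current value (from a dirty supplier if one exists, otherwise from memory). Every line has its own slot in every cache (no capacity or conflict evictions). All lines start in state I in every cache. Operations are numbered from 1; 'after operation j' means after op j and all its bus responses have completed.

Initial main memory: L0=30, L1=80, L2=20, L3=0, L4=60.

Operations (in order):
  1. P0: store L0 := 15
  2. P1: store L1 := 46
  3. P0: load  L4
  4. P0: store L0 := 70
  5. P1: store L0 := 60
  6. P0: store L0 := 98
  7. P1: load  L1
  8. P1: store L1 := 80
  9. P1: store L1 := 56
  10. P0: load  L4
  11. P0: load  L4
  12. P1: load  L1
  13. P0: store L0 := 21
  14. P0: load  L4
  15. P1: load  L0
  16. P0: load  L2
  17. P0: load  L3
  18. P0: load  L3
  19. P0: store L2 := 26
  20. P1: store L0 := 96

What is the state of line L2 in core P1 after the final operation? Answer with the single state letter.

step 1: P0: store L0 := 15  ⟶  MI  (L0)  txn=BusRdX  M[L0]=30
step 2: P1: store L1 := 46  ⟶  IM  (L1)  txn=BusRdX  M[L1]=80
step 3: P0: load  L4  ⟶  SI  (L4)  txn=BusRd  M[L4]=60
step 4: P0: store L0 := 70  ⟶  MI  (L0)  txn=∅  M[L0]=30
step 5: P1: store L0 := 60  ⟶  IM  (L0)  txn=BusRdX+Flush  M[L0]=70
step 6: P0: store L0 := 98  ⟶  MI  (L0)  txn=BusRdX+Flush  M[L0]=60
step 7: P1: load  L1  ⟶  IM  (L1)  txn=∅  M[L1]=80
step 8: P1: store L1 := 80  ⟶  IM  (L1)  txn=∅  M[L1]=80
step 9: P1: store L1 := 56  ⟶  IM  (L1)  txn=∅  M[L1]=80
step 10: P0: load  L4  ⟶  SI  (L4)  txn=∅  M[L4]=60
step 11: P0: load  L4  ⟶  SI  (L4)  txn=∅  M[L4]=60
step 12: P1: load  L1  ⟶  IM  (L1)  txn=∅  M[L1]=80
step 13: P0: store L0 := 21  ⟶  MI  (L0)  txn=∅  M[L0]=60
step 14: P0: load  L4  ⟶  SI  (L4)  txn=∅  M[L4]=60
step 15: P1: load  L0  ⟶  SS  (L0)  txn=BusRd+Flush  M[L0]=21
step 16: P0: load  L2  ⟶  SI  (L2)  txn=BusRd  M[L2]=20
step 17: P0: load  L3  ⟶  SI  (L3)  txn=BusRd  M[L3]=0
step 18: P0: load  L3  ⟶  SI  (L3)  txn=∅  M[L3]=0
step 19: P0: store L2 := 26  ⟶  MI  (L2)  txn=BusRdX  M[L2]=20
step 20: P1: store L0 := 96  ⟶  IM  (L0)  txn=BusRdX  M[L0]=21

state = I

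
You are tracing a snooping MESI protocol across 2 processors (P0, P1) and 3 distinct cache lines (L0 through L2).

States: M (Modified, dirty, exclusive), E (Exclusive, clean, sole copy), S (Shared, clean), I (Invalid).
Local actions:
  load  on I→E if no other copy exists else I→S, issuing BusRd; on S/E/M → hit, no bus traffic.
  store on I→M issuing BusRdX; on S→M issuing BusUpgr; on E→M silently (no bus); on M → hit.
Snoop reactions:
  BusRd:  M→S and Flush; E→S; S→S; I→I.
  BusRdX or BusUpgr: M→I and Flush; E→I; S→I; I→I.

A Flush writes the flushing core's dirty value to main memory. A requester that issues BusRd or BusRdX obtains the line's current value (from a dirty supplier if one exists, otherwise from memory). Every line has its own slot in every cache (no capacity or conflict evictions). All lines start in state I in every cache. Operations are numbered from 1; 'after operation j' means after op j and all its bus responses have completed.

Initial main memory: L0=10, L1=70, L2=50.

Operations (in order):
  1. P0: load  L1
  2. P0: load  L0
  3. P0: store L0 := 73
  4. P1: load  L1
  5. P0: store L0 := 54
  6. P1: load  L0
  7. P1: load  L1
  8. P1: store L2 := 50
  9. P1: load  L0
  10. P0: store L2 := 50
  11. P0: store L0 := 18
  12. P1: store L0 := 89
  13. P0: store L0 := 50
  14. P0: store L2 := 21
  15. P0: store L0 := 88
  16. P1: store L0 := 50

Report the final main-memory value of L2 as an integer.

[1] P0: load  L1 | P0:E(70), P1:I | bus: BusRd
[2] P0: load  L0 | P0:E(10), P1:I | bus: BusRd
[3] P0: store L0 := 73 | P0:M(73), P1:I | bus: none
[4] P1: load  L1 | P0:S(70), P1:S(70) | bus: BusRd
[5] P0: store L0 := 54 | P0:M(54), P1:I | bus: none
[6] P1: load  L0 | P0:S(54), P1:S(54) | bus: BusRd,Flush
[7] P1: load  L1 | P0:S(70), P1:S(70) | bus: none
[8] P1: store L2 := 50 | P0:I, P1:M(50) | bus: BusRdX
[9] P1: load  L0 | P0:S(54), P1:S(54) | bus: none
[10] P0: store L2 := 50 | P0:M(50), P1:I | bus: BusRdX,Flush
[11] P0: store L0 := 18 | P0:M(18), P1:I | bus: BusUpgr
[12] P1: store L0 := 89 | P0:I, P1:M(89) | bus: BusRdX,Flush
[13] P0: store L0 := 50 | P0:M(50), P1:I | bus: BusRdX,Flush
[14] P0: store L2 := 21 | P0:M(21), P1:I | bus: none
[15] P0: store L0 := 88 | P0:M(88), P1:I | bus: none
[16] P1: store L0 := 50 | P0:I, P1:M(50) | bus: BusRdX,Flush

memory[L2] = 50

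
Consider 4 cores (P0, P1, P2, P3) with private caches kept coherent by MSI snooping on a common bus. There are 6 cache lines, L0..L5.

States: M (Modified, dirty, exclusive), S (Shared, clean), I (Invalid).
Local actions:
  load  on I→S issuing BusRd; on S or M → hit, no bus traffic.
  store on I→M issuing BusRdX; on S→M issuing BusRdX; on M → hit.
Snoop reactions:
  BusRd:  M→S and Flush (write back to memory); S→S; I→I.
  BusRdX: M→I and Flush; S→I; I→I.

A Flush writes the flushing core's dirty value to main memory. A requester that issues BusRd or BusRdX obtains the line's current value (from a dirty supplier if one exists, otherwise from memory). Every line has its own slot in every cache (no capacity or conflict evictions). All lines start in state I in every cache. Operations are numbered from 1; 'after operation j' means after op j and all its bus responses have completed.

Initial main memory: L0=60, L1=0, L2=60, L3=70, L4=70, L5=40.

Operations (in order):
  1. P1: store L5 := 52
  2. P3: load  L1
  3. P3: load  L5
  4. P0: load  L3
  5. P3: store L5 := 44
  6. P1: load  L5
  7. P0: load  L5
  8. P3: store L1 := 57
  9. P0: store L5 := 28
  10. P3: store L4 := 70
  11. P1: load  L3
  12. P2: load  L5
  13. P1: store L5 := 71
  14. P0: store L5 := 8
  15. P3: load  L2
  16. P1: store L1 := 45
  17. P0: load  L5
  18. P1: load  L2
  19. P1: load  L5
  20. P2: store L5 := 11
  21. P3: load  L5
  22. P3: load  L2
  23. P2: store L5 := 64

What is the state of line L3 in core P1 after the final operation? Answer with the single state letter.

state = S

  op1 P1: store L5 := 52 → I/M/I/I on L5; bus BusRdX; mem=40
  op2 P3: load  L1 → I/I/I/S on L1; bus BusRd; mem=0
  op3 P3: load  L5 → I/S/I/S on L5; bus BusRd Flush; mem=52
  op4 P0: load  L3 → S/I/I/I on L3; bus BusRd; mem=70
  op5 P3: store L5 := 44 → I/I/I/M on L5; bus BusRdX; mem=52
  op6 P1: load  L5 → I/S/I/S on L5; bus BusRd Flush; mem=44
  op7 P0: load  L5 → S/S/I/S on L5; bus BusRd; mem=44
  op8 P3: store L1 := 57 → I/I/I/M on L1; bus BusRdX; mem=0
  op9 P0: store L5 := 28 → M/I/I/I on L5; bus BusRdX; mem=44
  op10 P3: store L4 := 70 → I/I/I/M on L4; bus BusRdX; mem=70
  op11 P1: load  L3 → S/S/I/I on L3; bus BusRd; mem=70
  op12 P2: load  L5 → S/I/S/I on L5; bus BusRd Flush; mem=28
  op13 P1: store L5 := 71 → I/M/I/I on L5; bus BusRdX; mem=28
  op14 P0: store L5 := 8 → M/I/I/I on L5; bus BusRdX Flush; mem=71
  op15 P3: load  L2 → I/I/I/S on L2; bus BusRd; mem=60
  op16 P1: store L1 := 45 → I/M/I/I on L1; bus BusRdX Flush; mem=57
  op17 P0: load  L5 → M/I/I/I on L5; bus (none); mem=71
  op18 P1: load  L2 → I/S/I/S on L2; bus BusRd; mem=60
  op19 P1: load  L5 → S/S/I/I on L5; bus BusRd Flush; mem=8
  op20 P2: store L5 := 11 → I/I/M/I on L5; bus BusRdX; mem=8
  op21 P3: load  L5 → I/I/S/S on L5; bus BusRd Flush; mem=11
  op22 P3: load  L2 → I/S/I/S on L2; bus (none); mem=60
  op23 P2: store L5 := 64 → I/I/M/I on L5; bus BusRdX; mem=11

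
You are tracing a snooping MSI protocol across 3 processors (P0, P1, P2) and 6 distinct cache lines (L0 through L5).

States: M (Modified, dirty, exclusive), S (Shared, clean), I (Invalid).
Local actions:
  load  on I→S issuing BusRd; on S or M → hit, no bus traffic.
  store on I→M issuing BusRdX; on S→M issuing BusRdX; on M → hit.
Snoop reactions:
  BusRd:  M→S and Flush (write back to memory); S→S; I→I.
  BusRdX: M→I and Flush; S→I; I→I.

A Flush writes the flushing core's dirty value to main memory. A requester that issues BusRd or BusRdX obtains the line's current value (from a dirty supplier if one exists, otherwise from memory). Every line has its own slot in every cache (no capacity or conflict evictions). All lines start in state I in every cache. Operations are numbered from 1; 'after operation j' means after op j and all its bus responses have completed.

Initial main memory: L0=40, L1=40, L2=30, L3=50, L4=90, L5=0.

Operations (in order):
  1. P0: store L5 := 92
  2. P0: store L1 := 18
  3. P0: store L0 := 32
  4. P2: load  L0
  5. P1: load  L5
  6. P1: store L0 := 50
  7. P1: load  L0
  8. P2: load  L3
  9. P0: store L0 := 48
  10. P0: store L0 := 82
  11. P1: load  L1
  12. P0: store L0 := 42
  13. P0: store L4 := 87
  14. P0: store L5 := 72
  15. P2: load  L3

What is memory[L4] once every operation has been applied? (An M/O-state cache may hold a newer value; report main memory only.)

memory[L4] = 90

[1] P0: store L5 := 92 | P0:M(92), P1:I, P2:I | bus: BusRdX
[2] P0: store L1 := 18 | P0:M(18), P1:I, P2:I | bus: BusRdX
[3] P0: store L0 := 32 | P0:M(32), P1:I, P2:I | bus: BusRdX
[4] P2: load  L0 | P0:S(32), P1:I, P2:S(32) | bus: BusRd,Flush
[5] P1: load  L5 | P0:S(92), P1:S(92), P2:I | bus: BusRd,Flush
[6] P1: store L0 := 50 | P0:I, P1:M(50), P2:I | bus: BusRdX
[7] P1: load  L0 | P0:I, P1:M(50), P2:I | bus: none
[8] P2: load  L3 | P0:I, P1:I, P2:S(50) | bus: BusRd
[9] P0: store L0 := 48 | P0:M(48), P1:I, P2:I | bus: BusRdX,Flush
[10] P0: store L0 := 82 | P0:M(82), P1:I, P2:I | bus: none
[11] P1: load  L1 | P0:S(18), P1:S(18), P2:I | bus: BusRd,Flush
[12] P0: store L0 := 42 | P0:M(42), P1:I, P2:I | bus: none
[13] P0: store L4 := 87 | P0:M(87), P1:I, P2:I | bus: BusRdX
[14] P0: store L5 := 72 | P0:M(72), P1:I, P2:I | bus: BusRdX
[15] P2: load  L3 | P0:I, P1:I, P2:S(50) | bus: none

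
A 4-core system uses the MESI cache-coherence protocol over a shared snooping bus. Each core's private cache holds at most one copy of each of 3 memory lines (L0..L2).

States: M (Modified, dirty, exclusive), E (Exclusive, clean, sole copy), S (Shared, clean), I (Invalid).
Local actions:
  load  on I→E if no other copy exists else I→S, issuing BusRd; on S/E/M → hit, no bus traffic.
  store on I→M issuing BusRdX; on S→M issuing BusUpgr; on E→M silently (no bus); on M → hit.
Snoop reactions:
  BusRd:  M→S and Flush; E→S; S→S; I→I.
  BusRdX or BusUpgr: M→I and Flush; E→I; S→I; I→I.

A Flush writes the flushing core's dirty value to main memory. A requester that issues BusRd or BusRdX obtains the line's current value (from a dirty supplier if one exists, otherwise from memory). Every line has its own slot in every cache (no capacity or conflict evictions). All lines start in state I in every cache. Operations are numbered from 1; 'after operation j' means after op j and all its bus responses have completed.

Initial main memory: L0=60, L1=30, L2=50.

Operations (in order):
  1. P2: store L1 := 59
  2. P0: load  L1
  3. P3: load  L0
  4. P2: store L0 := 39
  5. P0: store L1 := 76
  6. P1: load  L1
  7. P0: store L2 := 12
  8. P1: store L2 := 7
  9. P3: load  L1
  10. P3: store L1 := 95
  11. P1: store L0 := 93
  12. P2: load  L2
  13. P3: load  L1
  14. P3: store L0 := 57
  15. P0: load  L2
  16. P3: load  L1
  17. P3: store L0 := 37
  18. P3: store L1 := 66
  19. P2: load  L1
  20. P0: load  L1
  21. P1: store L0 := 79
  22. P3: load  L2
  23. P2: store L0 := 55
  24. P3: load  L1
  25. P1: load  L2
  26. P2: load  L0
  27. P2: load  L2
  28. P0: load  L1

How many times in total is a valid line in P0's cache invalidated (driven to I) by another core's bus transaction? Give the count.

[1] P2: store L1 := 59 | P0:I, P1:I, P2:M(59), P3:I | bus: BusRdX
[2] P0: load  L1 | P0:S(59), P1:I, P2:S(59), P3:I | bus: BusRd,Flush
[3] P3: load  L0 | P0:I, P1:I, P2:I, P3:E(60) | bus: BusRd
[4] P2: store L0 := 39 | P0:I, P1:I, P2:M(39), P3:I | bus: BusRdX
[5] P0: store L1 := 76 | P0:M(76), P1:I, P2:I, P3:I | bus: BusUpgr
[6] P1: load  L1 | P0:S(76), P1:S(76), P2:I, P3:I | bus: BusRd,Flush
[7] P0: store L2 := 12 | P0:M(12), P1:I, P2:I, P3:I | bus: BusRdX
[8] P1: store L2 := 7 | P0:I, P1:M(7), P2:I, P3:I | bus: BusRdX,Flush
[9] P3: load  L1 | P0:S(76), P1:S(76), P2:I, P3:S(76) | bus: BusRd
[10] P3: store L1 := 95 | P0:I, P1:I, P2:I, P3:M(95) | bus: BusUpgr
[11] P1: store L0 := 93 | P0:I, P1:M(93), P2:I, P3:I | bus: BusRdX,Flush
[12] P2: load  L2 | P0:I, P1:S(7), P2:S(7), P3:I | bus: BusRd,Flush
[13] P3: load  L1 | P0:I, P1:I, P2:I, P3:M(95) | bus: none
[14] P3: store L0 := 57 | P0:I, P1:I, P2:I, P3:M(57) | bus: BusRdX,Flush
[15] P0: load  L2 | P0:S(7), P1:S(7), P2:S(7), P3:I | bus: BusRd
[16] P3: load  L1 | P0:I, P1:I, P2:I, P3:M(95) | bus: none
[17] P3: store L0 := 37 | P0:I, P1:I, P2:I, P3:M(37) | bus: none
[18] P3: store L1 := 66 | P0:I, P1:I, P2:I, P3:M(66) | bus: none
[19] P2: load  L1 | P0:I, P1:I, P2:S(66), P3:S(66) | bus: BusRd,Flush
[20] P0: load  L1 | P0:S(66), P1:I, P2:S(66), P3:S(66) | bus: BusRd
[21] P1: store L0 := 79 | P0:I, P1:M(79), P2:I, P3:I | bus: BusRdX,Flush
[22] P3: load  L2 | P0:S(7), P1:S(7), P2:S(7), P3:S(7) | bus: BusRd
[23] P2: store L0 := 55 | P0:I, P1:I, P2:M(55), P3:I | bus: BusRdX,Flush
[24] P3: load  L1 | P0:S(66), P1:I, P2:S(66), P3:S(66) | bus: none
[25] P1: load  L2 | P0:S(7), P1:S(7), P2:S(7), P3:S(7) | bus: none
[26] P2: load  L0 | P0:I, P1:I, P2:M(55), P3:I | bus: none
[27] P2: load  L2 | P0:S(7), P1:S(7), P2:S(7), P3:S(7) | bus: none
[28] P0: load  L1 | P0:S(66), P1:I, P2:S(66), P3:S(66) | bus: none

invalidations = 2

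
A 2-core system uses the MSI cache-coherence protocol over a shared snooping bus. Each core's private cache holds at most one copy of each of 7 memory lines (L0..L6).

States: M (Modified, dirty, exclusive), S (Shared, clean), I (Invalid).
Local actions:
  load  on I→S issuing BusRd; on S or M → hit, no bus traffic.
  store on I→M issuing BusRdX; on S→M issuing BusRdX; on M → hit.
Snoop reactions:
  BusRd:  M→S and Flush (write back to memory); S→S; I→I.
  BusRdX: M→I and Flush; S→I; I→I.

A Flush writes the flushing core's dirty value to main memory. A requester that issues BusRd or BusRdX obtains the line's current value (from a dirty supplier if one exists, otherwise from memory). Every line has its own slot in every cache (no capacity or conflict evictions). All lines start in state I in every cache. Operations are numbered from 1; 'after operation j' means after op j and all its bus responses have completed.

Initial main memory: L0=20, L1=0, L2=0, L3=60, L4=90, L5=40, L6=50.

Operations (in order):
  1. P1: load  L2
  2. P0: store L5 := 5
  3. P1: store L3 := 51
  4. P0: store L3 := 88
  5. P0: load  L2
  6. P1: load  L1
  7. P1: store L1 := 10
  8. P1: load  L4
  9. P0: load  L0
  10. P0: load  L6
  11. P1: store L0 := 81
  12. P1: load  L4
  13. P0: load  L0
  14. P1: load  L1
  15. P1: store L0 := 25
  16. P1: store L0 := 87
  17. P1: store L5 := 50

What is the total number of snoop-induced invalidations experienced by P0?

invalidations = 3

[1] P1: load  L2 | P0:I, P1:S(0) | bus: BusRd
[2] P0: store L5 := 5 | P0:M(5), P1:I | bus: BusRdX
[3] P1: store L3 := 51 | P0:I, P1:M(51) | bus: BusRdX
[4] P0: store L3 := 88 | P0:M(88), P1:I | bus: BusRdX,Flush
[5] P0: load  L2 | P0:S(0), P1:S(0) | bus: BusRd
[6] P1: load  L1 | P0:I, P1:S(0) | bus: BusRd
[7] P1: store L1 := 10 | P0:I, P1:M(10) | bus: BusRdX
[8] P1: load  L4 | P0:I, P1:S(90) | bus: BusRd
[9] P0: load  L0 | P0:S(20), P1:I | bus: BusRd
[10] P0: load  L6 | P0:S(50), P1:I | bus: BusRd
[11] P1: store L0 := 81 | P0:I, P1:M(81) | bus: BusRdX
[12] P1: load  L4 | P0:I, P1:S(90) | bus: none
[13] P0: load  L0 | P0:S(81), P1:S(81) | bus: BusRd,Flush
[14] P1: load  L1 | P0:I, P1:M(10) | bus: none
[15] P1: store L0 := 25 | P0:I, P1:M(25) | bus: BusRdX
[16] P1: store L0 := 87 | P0:I, P1:M(87) | bus: none
[17] P1: store L5 := 50 | P0:I, P1:M(50) | bus: BusRdX,Flush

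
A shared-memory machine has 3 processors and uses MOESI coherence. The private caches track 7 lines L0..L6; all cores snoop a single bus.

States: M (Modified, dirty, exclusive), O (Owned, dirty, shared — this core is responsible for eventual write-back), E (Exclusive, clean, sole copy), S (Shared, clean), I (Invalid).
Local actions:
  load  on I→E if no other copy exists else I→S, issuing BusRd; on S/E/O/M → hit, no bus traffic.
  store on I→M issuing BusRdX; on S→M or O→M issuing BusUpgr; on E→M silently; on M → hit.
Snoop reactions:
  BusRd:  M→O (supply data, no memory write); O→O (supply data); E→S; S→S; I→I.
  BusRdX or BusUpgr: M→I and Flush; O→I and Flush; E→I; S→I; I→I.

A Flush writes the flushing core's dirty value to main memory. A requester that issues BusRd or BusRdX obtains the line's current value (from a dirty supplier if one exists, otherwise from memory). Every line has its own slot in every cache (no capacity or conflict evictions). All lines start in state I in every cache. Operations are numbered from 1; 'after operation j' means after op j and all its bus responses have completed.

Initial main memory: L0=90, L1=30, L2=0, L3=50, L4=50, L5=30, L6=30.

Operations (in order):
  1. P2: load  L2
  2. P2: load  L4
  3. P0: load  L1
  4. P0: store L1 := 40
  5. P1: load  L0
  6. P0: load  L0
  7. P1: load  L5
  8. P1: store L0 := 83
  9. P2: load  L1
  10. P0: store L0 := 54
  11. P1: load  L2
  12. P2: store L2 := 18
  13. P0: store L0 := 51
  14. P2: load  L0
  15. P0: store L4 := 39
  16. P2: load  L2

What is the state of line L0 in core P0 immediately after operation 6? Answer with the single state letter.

state = S

step 1: P2: load  L2  ⟶  IIE  (L2)  txn=BusRd  M[L2]=0
step 2: P2: load  L4  ⟶  IIE  (L4)  txn=BusRd  M[L4]=50
step 3: P0: load  L1  ⟶  EII  (L1)  txn=BusRd  M[L1]=30
step 4: P0: store L1 := 40  ⟶  MII  (L1)  txn=∅  M[L1]=30
step 5: P1: load  L0  ⟶  IEI  (L0)  txn=BusRd  M[L0]=90
step 6: P0: load  L0  ⟶  SSI  (L0)  txn=BusRd  M[L0]=90
step 7: P1: load  L5  ⟶  IEI  (L5)  txn=BusRd  M[L5]=30
step 8: P1: store L0 := 83  ⟶  IMI  (L0)  txn=BusUpgr  M[L0]=90
step 9: P2: load  L1  ⟶  OIS  (L1)  txn=BusRd  M[L1]=30
step 10: P0: store L0 := 54  ⟶  MII  (L0)  txn=BusRdX+Flush  M[L0]=83
step 11: P1: load  L2  ⟶  ISS  (L2)  txn=BusRd  M[L2]=0
step 12: P2: store L2 := 18  ⟶  IIM  (L2)  txn=BusUpgr  M[L2]=0
step 13: P0: store L0 := 51  ⟶  MII  (L0)  txn=∅  M[L0]=83
step 14: P2: load  L0  ⟶  OIS  (L0)  txn=BusRd  M[L0]=83
step 15: P0: store L4 := 39  ⟶  MII  (L4)  txn=BusRdX  M[L4]=50
step 16: P2: load  L2  ⟶  IIM  (L2)  txn=∅  M[L2]=0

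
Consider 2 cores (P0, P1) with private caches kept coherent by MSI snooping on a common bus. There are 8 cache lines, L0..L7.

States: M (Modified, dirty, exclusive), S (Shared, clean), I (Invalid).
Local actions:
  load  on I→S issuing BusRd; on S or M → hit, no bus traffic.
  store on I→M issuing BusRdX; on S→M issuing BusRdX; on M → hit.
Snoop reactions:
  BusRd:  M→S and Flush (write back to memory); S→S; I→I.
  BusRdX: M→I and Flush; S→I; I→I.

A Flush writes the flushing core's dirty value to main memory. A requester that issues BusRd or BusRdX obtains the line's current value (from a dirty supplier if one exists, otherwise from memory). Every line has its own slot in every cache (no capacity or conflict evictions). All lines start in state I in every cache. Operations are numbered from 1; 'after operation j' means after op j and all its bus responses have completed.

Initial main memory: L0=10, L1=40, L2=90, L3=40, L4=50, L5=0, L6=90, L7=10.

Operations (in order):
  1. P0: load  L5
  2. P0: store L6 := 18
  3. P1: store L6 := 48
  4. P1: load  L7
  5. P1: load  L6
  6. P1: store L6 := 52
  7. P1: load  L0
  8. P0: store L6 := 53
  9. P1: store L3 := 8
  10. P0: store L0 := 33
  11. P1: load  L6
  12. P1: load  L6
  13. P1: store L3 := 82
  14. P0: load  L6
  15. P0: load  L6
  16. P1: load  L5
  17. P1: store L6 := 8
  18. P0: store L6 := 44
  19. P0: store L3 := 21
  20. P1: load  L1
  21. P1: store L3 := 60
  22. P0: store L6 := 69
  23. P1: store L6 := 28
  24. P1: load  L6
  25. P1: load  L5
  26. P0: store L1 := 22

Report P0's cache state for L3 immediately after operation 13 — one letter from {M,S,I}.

state = I

[1] P0: load  L5 | P0:S(0), P1:I | bus: BusRd
[2] P0: store L6 := 18 | P0:M(18), P1:I | bus: BusRdX
[3] P1: store L6 := 48 | P0:I, P1:M(48) | bus: BusRdX,Flush
[4] P1: load  L7 | P0:I, P1:S(10) | bus: BusRd
[5] P1: load  L6 | P0:I, P1:M(48) | bus: none
[6] P1: store L6 := 52 | P0:I, P1:M(52) | bus: none
[7] P1: load  L0 | P0:I, P1:S(10) | bus: BusRd
[8] P0: store L6 := 53 | P0:M(53), P1:I | bus: BusRdX,Flush
[9] P1: store L3 := 8 | P0:I, P1:M(8) | bus: BusRdX
[10] P0: store L0 := 33 | P0:M(33), P1:I | bus: BusRdX
[11] P1: load  L6 | P0:S(53), P1:S(53) | bus: BusRd,Flush
[12] P1: load  L6 | P0:S(53), P1:S(53) | bus: none
[13] P1: store L3 := 82 | P0:I, P1:M(82) | bus: none
[14] P0: load  L6 | P0:S(53), P1:S(53) | bus: none
[15] P0: load  L6 | P0:S(53), P1:S(53) | bus: none
[16] P1: load  L5 | P0:S(0), P1:S(0) | bus: BusRd
[17] P1: store L6 := 8 | P0:I, P1:M(8) | bus: BusRdX
[18] P0: store L6 := 44 | P0:M(44), P1:I | bus: BusRdX,Flush
[19] P0: store L3 := 21 | P0:M(21), P1:I | bus: BusRdX,Flush
[20] P1: load  L1 | P0:I, P1:S(40) | bus: BusRd
[21] P1: store L3 := 60 | P0:I, P1:M(60) | bus: BusRdX,Flush
[22] P0: store L6 := 69 | P0:M(69), P1:I | bus: none
[23] P1: store L6 := 28 | P0:I, P1:M(28) | bus: BusRdX,Flush
[24] P1: load  L6 | P0:I, P1:M(28) | bus: none
[25] P1: load  L5 | P0:S(0), P1:S(0) | bus: none
[26] P0: store L1 := 22 | P0:M(22), P1:I | bus: BusRdX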